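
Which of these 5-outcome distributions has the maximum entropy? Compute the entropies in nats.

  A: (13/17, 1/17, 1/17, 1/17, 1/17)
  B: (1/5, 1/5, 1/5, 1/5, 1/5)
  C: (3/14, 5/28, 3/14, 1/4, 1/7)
B

For a discrete distribution over n outcomes, entropy is maximized by the uniform distribution.

Computing entropies:
H(A) = 0.8718 nats
H(B) = 1.6094 nats
H(C) = 1.5924 nats

The uniform distribution (where all probabilities equal 1/5) achieves the maximum entropy of log_e(5) = 1.6094 nats.

Distribution B has the highest entropy.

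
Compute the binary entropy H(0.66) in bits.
0.9248 bits

The binary entropy function is:
H(p) = -p log(p) - (1-p) log(1-p)

H(0.66) = -0.66 × log_2(0.66) - 0.34 × log_2(0.34)
H(0.66) = 0.9248 bits

Note: Binary entropy is maximized at p=0.5 (H=1 bit) and minimized at p=0 or p=1 (H=0).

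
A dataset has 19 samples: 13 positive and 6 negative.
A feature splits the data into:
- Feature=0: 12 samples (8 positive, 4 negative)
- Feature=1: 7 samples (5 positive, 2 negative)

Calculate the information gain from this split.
0.0018 bits

Information Gain = H(Y) - H(Y|Feature)

Before split:
P(positive) = 13/19 = 0.6842
H(Y) = 0.8997 bits

After split:
Feature=0: H = 0.9183 bits (weight = 12/19)
Feature=1: H = 0.8631 bits (weight = 7/19)
H(Y|Feature) = (12/19)×0.9183 + (7/19)×0.8631 = 0.8980 bits

Information Gain = 0.8997 - 0.8980 = 0.0018 bits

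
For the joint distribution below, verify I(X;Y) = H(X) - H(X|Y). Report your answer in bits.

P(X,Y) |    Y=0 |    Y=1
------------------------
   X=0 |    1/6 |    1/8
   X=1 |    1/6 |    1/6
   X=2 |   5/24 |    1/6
I(X;Y) = 0.0026 bits

Mutual information has multiple equivalent forms:
- I(X;Y) = H(X) - H(X|Y)
- I(X;Y) = H(Y) - H(Y|X)
- I(X;Y) = H(X) + H(Y) - H(X,Y)

Computing all quantities:
H(X) = 1.5774, H(Y) = 0.9950, H(X,Y) = 2.5698
H(X|Y) = 1.5748, H(Y|X) = 0.9923

Verification:
H(X) - H(X|Y) = 1.5774 - 1.5748 = 0.0026
H(Y) - H(Y|X) = 0.9950 - 0.9923 = 0.0026
H(X) + H(Y) - H(X,Y) = 1.5774 + 0.9950 - 2.5698 = 0.0026

All forms give I(X;Y) = 0.0026 bits. ✓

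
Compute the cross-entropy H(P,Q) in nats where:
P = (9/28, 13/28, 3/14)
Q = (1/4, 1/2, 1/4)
1.0645 nats

Cross-entropy: H(P,Q) = -Σ p(x) log q(x)

Alternatively: H(P,Q) = H(P) + D_KL(P||Q)
H(P) = 1.0511 nats
D_KL(P||Q) = 0.0133 nats

H(P,Q) = 1.0511 + 0.0133 = 1.0645 nats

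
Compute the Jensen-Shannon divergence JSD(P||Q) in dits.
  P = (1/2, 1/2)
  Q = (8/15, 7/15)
0.0002 dits

Jensen-Shannon divergence is:
JSD(P||Q) = 0.5 × D_KL(P||M) + 0.5 × D_KL(Q||M)
where M = 0.5 × (P + Q) is the mixture distribution.

M = 0.5 × (1/2, 1/2) + 0.5 × (8/15, 7/15) = (0.516667, 0.483333)

D_KL(P||M) = 0.0002 dits
D_KL(Q||M) = 0.0002 dits

JSD(P||Q) = 0.5 × 0.0002 + 0.5 × 0.0002 = 0.0002 dits

Unlike KL divergence, JSD is symmetric and bounded: 0 ≤ JSD ≤ log(2).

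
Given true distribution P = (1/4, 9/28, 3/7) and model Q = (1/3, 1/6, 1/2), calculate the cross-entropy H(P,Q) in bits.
1.6557 bits

Cross-entropy: H(P,Q) = -Σ p(x) log q(x)

Alternatively: H(P,Q) = H(P) + D_KL(P||Q)
H(P) = 1.5502 bits
D_KL(P||Q) = 0.1055 bits

H(P,Q) = 1.5502 + 0.1055 = 1.6557 bits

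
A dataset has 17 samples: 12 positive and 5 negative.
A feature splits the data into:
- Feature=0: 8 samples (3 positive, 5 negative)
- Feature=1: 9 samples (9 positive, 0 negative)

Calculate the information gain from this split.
0.4248 bits

Information Gain = H(Y) - H(Y|Feature)

Before split:
P(positive) = 12/17 = 0.7059
H(Y) = 0.8740 bits

After split:
Feature=0: H = 0.9544 bits (weight = 8/17)
Feature=1: H = 0.0000 bits (weight = 9/17)
H(Y|Feature) = (8/17)×0.9544 + (9/17)×0.0000 = 0.4491 bits

Information Gain = 0.8740 - 0.4491 = 0.4248 bits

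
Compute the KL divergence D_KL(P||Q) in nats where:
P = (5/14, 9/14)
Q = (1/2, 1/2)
0.0414 nats

KL divergence: D_KL(P||Q) = Σ p(x) log(p(x)/q(x))

Computing term by term:
  x=0: 5/14 × log_e[(5/14)/(1/2)] = 5/14 × -0.3365 = -0.1202
  x=1: 9/14 × log_e[(9/14)/(1/2)] = 9/14 × 0.2513 = 0.1616

D_KL(P||Q) = 0.0414 nats

Note: KL divergence is always non-negative and equals 0 iff P = Q.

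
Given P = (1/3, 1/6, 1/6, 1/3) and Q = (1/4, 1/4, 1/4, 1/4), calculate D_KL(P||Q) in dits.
0.0246 dits

KL divergence: D_KL(P||Q) = Σ p(x) log(p(x)/q(x))

Computing term by term:
  x=0: 1/3 × log_10[(1/3)/(1/4)] = 1/3 × 0.1249 = 0.0416
  x=1: 1/6 × log_10[(1/6)/(1/4)] = 1/6 × -0.1761 = -0.0293
  x=2: 1/6 × log_10[(1/6)/(1/4)] = 1/6 × -0.1761 = -0.0293
  x=3: 1/3 × log_10[(1/3)/(1/4)] = 1/3 × 0.1249 = 0.0416

D_KL(P||Q) = 0.0246 dits

Note: KL divergence is always non-negative and equals 0 iff P = Q.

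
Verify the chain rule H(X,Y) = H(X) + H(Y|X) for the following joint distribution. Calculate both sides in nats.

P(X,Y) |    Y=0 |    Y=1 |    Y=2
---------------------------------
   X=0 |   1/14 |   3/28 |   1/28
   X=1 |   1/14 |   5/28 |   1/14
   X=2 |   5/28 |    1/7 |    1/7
H(X,Y) = 2.0951, H(X) = 1.0511, H(Y|X) = 1.0439 (all in nats)

Chain rule: H(X,Y) = H(X) + H(Y|X)

Left side — joint entropy directly:
H(X,Y) = -Σ p(x,y) log p(x,y) = 2.0951 nats

Right side — compute H(Y|X) from the conditional distributions:
P(X) = (3/14, 9/28, 13/28), so H(X) = 1.0511 nats
H(Y|X) = Σ_x P(X=x) · H(Y|X=x):
  P(Y|X=0) = (1/3, 1/2, 1/6), H(Y|X=0) = 1.0114, weight P(X=0) = 3/14
  P(Y|X=1) = (2/9, 5/9, 2/9), H(Y|X=1) = 0.9950, weight P(X=1) = 9/28
  P(Y|X=2) = (5/13, 4/13, 4/13), H(Y|X=2) = 1.0928, weight P(X=2) = 13/28
H(Y|X) = 1.0439 nats

H(X) + H(Y|X) = 1.0511 + 1.0439 = 2.0951 nats

Both sides equal 2.0951 nats. ✓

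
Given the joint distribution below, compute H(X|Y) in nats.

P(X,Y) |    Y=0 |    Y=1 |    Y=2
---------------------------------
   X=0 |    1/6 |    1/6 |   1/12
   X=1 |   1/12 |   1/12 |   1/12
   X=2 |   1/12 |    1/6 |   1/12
1.0608 nats

Using the chain rule: H(X|Y) = H(X,Y) - H(Y)

First, compute H(X,Y) = 2.1383 nats

Marginal P(Y) = (1/3, 5/12, 1/4)
H(Y) = 1.0776 nats

H(X|Y) = H(X,Y) - H(Y) = 2.1383 - 1.0776 = 1.0608 nats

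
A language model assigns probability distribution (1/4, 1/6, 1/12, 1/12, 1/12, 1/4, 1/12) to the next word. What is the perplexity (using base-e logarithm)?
6.1723

Perplexity is e^H (or exp(H) for natural log).

First, H = -Σ p log p = 1.8201 nats
Perplexity = e^1.8201 = 6.1723

Interpretation: The model's uncertainty is equivalent to choosing uniformly among 6.2 options.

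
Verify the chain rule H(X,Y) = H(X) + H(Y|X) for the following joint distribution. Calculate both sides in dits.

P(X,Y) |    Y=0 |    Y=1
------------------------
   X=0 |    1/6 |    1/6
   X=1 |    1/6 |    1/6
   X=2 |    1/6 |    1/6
H(X,Y) = 0.7782, H(X) = 0.4771, H(Y|X) = 0.3010 (all in dits)

Chain rule: H(X,Y) = H(X) + H(Y|X)

Left side — joint entropy directly:
H(X,Y) = -Σ p(x,y) log p(x,y) = 0.7782 dits

Right side — compute H(Y|X) from the conditional distributions:
P(X) = (1/3, 1/3, 1/3), so H(X) = 0.4771 dits
H(Y|X) = Σ_x P(X=x) · H(Y|X=x):
  P(Y|X=0) = (1/2, 1/2), H(Y|X=0) = 0.3010, weight P(X=0) = 1/3
  P(Y|X=1) = (1/2, 1/2), H(Y|X=1) = 0.3010, weight P(X=1) = 1/3
  P(Y|X=2) = (1/2, 1/2), H(Y|X=2) = 0.3010, weight P(X=2) = 1/3
H(Y|X) = 0.3010 dits

H(X) + H(Y|X) = 0.4771 + 0.3010 = 0.7782 dits

Both sides equal 0.7782 dits. ✓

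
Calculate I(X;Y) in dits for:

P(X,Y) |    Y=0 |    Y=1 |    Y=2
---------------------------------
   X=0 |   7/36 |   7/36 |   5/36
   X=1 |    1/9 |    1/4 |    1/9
0.0065 dits

Mutual information: I(X;Y) = H(X) + H(Y) - H(X,Y)

Marginals:
P(X) = (19/36, 17/36), H(X) = 0.3004 dits
P(Y) = (11/36, 4/9, 1/4), H(Y) = 0.4644 dits

Joint entropy: H(X,Y) = 0.7582 dits

I(X;Y) = 0.3004 + 0.4644 - 0.7582 = 0.0065 dits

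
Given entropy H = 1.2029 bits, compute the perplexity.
2.3020

Perplexity is 2^H (or exp(H) for natural log).

H = 1.2029 bits
Perplexity = 2^1.2029 = 2.3020

Interpretation: The model's uncertainty is equivalent to choosing uniformly among 2.3 options.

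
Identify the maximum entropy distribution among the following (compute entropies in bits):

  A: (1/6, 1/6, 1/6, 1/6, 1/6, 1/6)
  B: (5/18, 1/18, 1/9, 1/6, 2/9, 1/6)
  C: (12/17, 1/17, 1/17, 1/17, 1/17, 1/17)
A

For a discrete distribution over n outcomes, entropy is maximized by the uniform distribution.

Computing entropies:
H(A) = 2.5850 bits
H(B) = 2.4411 bits
H(C) = 1.5569 bits

The uniform distribution (where all probabilities equal 1/6) achieves the maximum entropy of log_2(6) = 2.5850 bits.

Distribution A has the highest entropy.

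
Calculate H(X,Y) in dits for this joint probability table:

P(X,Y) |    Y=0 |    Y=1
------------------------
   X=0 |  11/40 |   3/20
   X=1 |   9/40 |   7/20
0.5831 dits

Joint entropy is H(X,Y) = -Σ_{x,y} p(x,y) log p(x,y).

Summing over all non-zero entries:
H(X,Y) = -[11/40·log_10(11/40) + 3/20·log_10(3/20) + 9/40·log_10(9/40) + 7/20·log_10(7/20)]
H(X,Y) = 0.5831 dits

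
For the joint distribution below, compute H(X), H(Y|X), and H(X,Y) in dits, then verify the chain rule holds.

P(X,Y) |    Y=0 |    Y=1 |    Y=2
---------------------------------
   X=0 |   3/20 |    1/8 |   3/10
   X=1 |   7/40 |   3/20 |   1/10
H(X,Y) = 0.7494, H(X) = 0.2961, H(Y|X) = 0.4533 (all in dits)

Chain rule: H(X,Y) = H(X) + H(Y|X)

Left side — joint entropy directly:
H(X,Y) = -Σ p(x,y) log p(x,y) = 0.7494 dits

Right side — compute H(Y|X) from the conditional distributions:
P(X) = (23/40, 17/40), so H(X) = 0.2961 dits
H(Y|X) = Σ_x P(X=x) · H(Y|X=x):
  P(Y|X=0) = (6/23, 5/23, 12/23), H(Y|X=0) = 0.4437, weight P(X=0) = 23/40
  P(Y|X=1) = (7/17, 6/17, 4/17), H(Y|X=1) = 0.4662, weight P(X=1) = 17/40
H(Y|X) = 0.4533 dits

H(X) + H(Y|X) = 0.2961 + 0.4533 = 0.7494 dits

Both sides equal 0.7494 dits. ✓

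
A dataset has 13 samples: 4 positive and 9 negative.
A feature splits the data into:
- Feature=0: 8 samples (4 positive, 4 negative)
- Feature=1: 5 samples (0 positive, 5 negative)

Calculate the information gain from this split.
0.2751 bits

Information Gain = H(Y) - H(Y|Feature)

Before split:
P(positive) = 4/13 = 0.3077
H(Y) = 0.8905 bits

After split:
Feature=0: H = 1.0000 bits (weight = 8/13)
Feature=1: H = 0.0000 bits (weight = 5/13)
H(Y|Feature) = (8/13)×1.0000 + (5/13)×0.0000 = 0.6154 bits

Information Gain = 0.8905 - 0.6154 = 0.2751 bits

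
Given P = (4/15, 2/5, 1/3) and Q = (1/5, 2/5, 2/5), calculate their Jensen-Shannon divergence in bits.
0.0056 bits

Jensen-Shannon divergence is:
JSD(P||Q) = 0.5 × D_KL(P||M) + 0.5 × D_KL(Q||M)
where M = 0.5 × (P + Q) is the mixture distribution.

M = 0.5 × (4/15, 2/5, 1/3) + 0.5 × (1/5, 2/5, 2/5) = (7/30, 2/5, 11/30)

D_KL(P||M) = 0.0055 bits
D_KL(Q||M) = 0.0057 bits

JSD(P||Q) = 0.5 × 0.0055 + 0.5 × 0.0057 = 0.0056 bits

Unlike KL divergence, JSD is symmetric and bounded: 0 ≤ JSD ≤ log(2).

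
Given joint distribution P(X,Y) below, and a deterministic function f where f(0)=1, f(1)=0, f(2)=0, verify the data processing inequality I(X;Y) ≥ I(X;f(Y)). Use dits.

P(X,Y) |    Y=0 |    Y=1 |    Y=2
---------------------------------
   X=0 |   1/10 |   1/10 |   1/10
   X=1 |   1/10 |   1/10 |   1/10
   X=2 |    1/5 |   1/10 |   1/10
I(X;Y) = 0.0060, I(X;f(Y)) = 0.0060, inequality holds: 0.0060 ≥ 0.0060

Data Processing Inequality: For any Markov chain X → Y → Z, we have I(X;Y) ≥ I(X;Z).

Here Z = f(Y) is a deterministic function of Y, forming X → Y → Z.

Original I(X;Y) = 0.0060 dits

After applying f:
P(X,Z) where Z=f(Y):
- P(X,Z=0) = P(X,Y=1) + P(X,Y=2)
- P(X,Z=1) = P(X,Y=0)

I(X;Z) = I(X;f(Y)) = 0.0060 dits

Verification: 0.0060 ≥ 0.0060 ✓

Information cannot be created by processing; the function f can only lose information about X.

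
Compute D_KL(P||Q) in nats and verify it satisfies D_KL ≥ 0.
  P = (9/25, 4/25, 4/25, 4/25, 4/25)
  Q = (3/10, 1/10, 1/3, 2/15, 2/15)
0.0817 nats

KL divergence satisfies the Gibbs inequality: D_KL(P||Q) ≥ 0 for all distributions P, Q.

D_KL(P||Q) = Σ p(x) log(p(x)/q(x))
Term by term:
  x=0: 9/25 × log_e[(9/25)/(3/10)] = 0.0656
  x=1: 4/25 × log_e[(4/25)/(1/10)] = 0.0752
  x=2: 4/25 × log_e[(4/25)/(1/3)] = -0.1174
  x=3: 4/25 × log_e[(4/25)/(2/15)] = 0.0292
  x=4: 4/25 × log_e[(4/25)/(2/15)] = 0.0292
D_KL(P||Q) = 0.0817 nats

D_KL(P||Q) = 0.0817 ≥ 0 ✓

This non-negativity is a fundamental property: relative entropy cannot be negative because it measures how different Q is from P.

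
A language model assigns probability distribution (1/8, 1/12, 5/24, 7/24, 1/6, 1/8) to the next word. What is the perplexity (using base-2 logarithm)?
5.5386

Perplexity is 2^H (or exp(H) for natural log).

First, H = -Σ p log p = 2.4695 bits
Perplexity = 2^2.4695 = 5.5386

Interpretation: The model's uncertainty is equivalent to choosing uniformly among 5.5 options.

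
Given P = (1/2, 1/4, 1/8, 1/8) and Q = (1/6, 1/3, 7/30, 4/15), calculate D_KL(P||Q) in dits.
0.1323 dits

KL divergence: D_KL(P||Q) = Σ p(x) log(p(x)/q(x))

Computing term by term:
  x=0: 1/2 × log_10[(1/2)/(1/6)] = 1/2 × 0.4771 = 0.2386
  x=1: 1/4 × log_10[(1/4)/(1/3)] = 1/4 × -0.1249 = -0.0312
  x=2: 1/8 × log_10[(1/8)/(7/30)] = 1/8 × -0.2711 = -0.0339
  x=3: 1/8 × log_10[(1/8)/(4/15)] = 1/8 × -0.3291 = -0.0411

D_KL(P||Q) = 0.1323 dits

Note: KL divergence is always non-negative and equals 0 iff P = Q.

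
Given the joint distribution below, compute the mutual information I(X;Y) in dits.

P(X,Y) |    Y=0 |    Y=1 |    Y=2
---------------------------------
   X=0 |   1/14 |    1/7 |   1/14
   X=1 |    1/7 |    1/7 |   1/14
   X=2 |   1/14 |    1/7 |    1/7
0.0123 dits

Mutual information: I(X;Y) = H(X) + H(Y) - H(X,Y)

Marginals:
P(X) = (2/7, 5/14, 5/14), H(X) = 0.4748 dits
P(Y) = (2/7, 3/7, 2/7), H(Y) = 0.4686 dits

Joint entropy: H(X,Y) = 0.9311 dits

I(X;Y) = 0.4748 + 0.4686 - 0.9311 = 0.0123 dits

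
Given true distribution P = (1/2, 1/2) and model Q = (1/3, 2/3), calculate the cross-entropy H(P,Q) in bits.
1.0850 bits

Cross-entropy: H(P,Q) = -Σ p(x) log q(x)

Alternatively: H(P,Q) = H(P) + D_KL(P||Q)
H(P) = 1.0000 bits
D_KL(P||Q) = 0.0850 bits

H(P,Q) = 1.0000 + 0.0850 = 1.0850 bits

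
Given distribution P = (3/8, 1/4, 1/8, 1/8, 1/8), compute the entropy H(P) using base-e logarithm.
1.4942 nats

Shannon entropy is H(X) = -Σ p(x) log p(x).

For P = (3/8, 1/4, 1/8, 1/8, 1/8):
H = -3/8 × log_e(3/8) -1/4 × log_e(1/4) -1/8 × log_e(1/8) -1/8 × log_e(1/8) -1/8 × log_e(1/8)
H = 1.4942 nats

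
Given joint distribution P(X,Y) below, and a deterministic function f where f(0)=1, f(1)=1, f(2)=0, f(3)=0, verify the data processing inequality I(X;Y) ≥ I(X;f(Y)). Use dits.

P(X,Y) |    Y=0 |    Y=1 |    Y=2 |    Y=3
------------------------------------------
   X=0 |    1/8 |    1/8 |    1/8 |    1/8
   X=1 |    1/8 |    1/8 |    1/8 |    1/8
I(X;Y) = 0.0000, I(X;f(Y)) = 0.0000, inequality holds: 0.0000 ≥ 0.0000

Data Processing Inequality: For any Markov chain X → Y → Z, we have I(X;Y) ≥ I(X;Z).

Here Z = f(Y) is a deterministic function of Y, forming X → Y → Z.

Original I(X;Y) = 0.0000 dits

After applying f:
P(X,Z) where Z=f(Y):
- P(X,Z=0) = P(X,Y=2) + P(X,Y=3)
- P(X,Z=1) = P(X,Y=0) + P(X,Y=1)

I(X;Z) = I(X;f(Y)) = 0.0000 dits

Verification: 0.0000 ≥ 0.0000 ✓

Information cannot be created by processing; the function f can only lose information about X.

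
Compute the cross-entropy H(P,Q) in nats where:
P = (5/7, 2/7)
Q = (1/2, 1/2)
0.6931 nats

Cross-entropy: H(P,Q) = -Σ p(x) log q(x)

Alternatively: H(P,Q) = H(P) + D_KL(P||Q)
H(P) = 0.5983 nats
D_KL(P||Q) = 0.0949 nats

H(P,Q) = 0.5983 + 0.0949 = 0.6931 nats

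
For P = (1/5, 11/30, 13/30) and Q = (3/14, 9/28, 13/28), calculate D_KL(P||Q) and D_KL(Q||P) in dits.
D_KL(P||Q) = 0.0020, D_KL(Q||P) = 0.0020

KL divergence is not symmetric: D_KL(P||Q) ≠ D_KL(Q||P) in general.

D_KL(P||Q) = 0.0020 dits
D_KL(Q||P) = 0.0020 dits

In this case they happen to be equal (to 4 decimal places).

This asymmetry is why KL divergence is not a true distance metric.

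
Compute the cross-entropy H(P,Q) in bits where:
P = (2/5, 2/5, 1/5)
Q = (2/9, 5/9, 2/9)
1.6412 bits

Cross-entropy: H(P,Q) = -Σ p(x) log q(x)

Alternatively: H(P,Q) = H(P) + D_KL(P||Q)
H(P) = 1.5219 bits
D_KL(P||Q) = 0.1192 bits

H(P,Q) = 1.5219 + 0.1192 = 1.6412 bits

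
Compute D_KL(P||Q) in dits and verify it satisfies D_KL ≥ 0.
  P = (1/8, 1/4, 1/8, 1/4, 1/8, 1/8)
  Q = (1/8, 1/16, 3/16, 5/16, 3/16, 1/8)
0.0823 dits

KL divergence satisfies the Gibbs inequality: D_KL(P||Q) ≥ 0 for all distributions P, Q.

D_KL(P||Q) = Σ p(x) log(p(x)/q(x))
Term by term:
  x=0: 1/8 × log_10[(1/8)/(1/8)] = 0.0000
  x=1: 1/4 × log_10[(1/4)/(1/16)] = 0.1505
  x=2: 1/8 × log_10[(1/8)/(3/16)] = -0.0220
  x=3: 1/4 × log_10[(1/4)/(5/16)] = -0.0242
  x=4: 1/8 × log_10[(1/8)/(3/16)] = -0.0220
  x=5: 1/8 × log_10[(1/8)/(1/8)] = 0.0000
D_KL(P||Q) = 0.0823 dits

D_KL(P||Q) = 0.0823 ≥ 0 ✓

This non-negativity is a fundamental property: relative entropy cannot be negative because it measures how different Q is from P.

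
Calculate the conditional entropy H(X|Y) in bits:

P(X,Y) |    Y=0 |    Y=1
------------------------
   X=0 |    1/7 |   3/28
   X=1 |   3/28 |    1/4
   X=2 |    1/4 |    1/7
1.4926 bits

Using the chain rule: H(X|Y) = H(X,Y) - H(Y)

First, compute H(X,Y) = 2.4926 bits

Marginal P(Y) = (1/2, 1/2)
H(Y) = 1.0000 bits

H(X|Y) = H(X,Y) - H(Y) = 2.4926 - 1.0000 = 1.4926 bits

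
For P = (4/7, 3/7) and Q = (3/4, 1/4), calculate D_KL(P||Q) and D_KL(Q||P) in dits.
D_KL(P||Q) = 0.0328, D_KL(Q||P) = 0.0301

KL divergence is not symmetric: D_KL(P||Q) ≠ D_KL(Q||P) in general.

D_KL(P||Q) = 0.0328 dits
D_KL(Q||P) = 0.0301 dits

No, they are not equal!

This asymmetry is why KL divergence is not a true distance metric.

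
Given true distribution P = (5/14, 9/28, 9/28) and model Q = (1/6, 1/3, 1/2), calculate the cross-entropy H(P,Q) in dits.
0.5280 dits

Cross-entropy: H(P,Q) = -Σ p(x) log q(x)

Alternatively: H(P,Q) = H(P) + D_KL(P||Q)
H(P) = 0.4766 dits
D_KL(P||Q) = 0.0515 dits

H(P,Q) = 0.4766 + 0.0515 = 0.5280 dits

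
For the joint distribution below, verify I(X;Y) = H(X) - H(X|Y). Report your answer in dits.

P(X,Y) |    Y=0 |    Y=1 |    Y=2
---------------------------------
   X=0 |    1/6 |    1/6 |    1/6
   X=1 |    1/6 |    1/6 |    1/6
I(X;Y) = 0.0000 dits

Mutual information has multiple equivalent forms:
- I(X;Y) = H(X) - H(X|Y)
- I(X;Y) = H(Y) - H(Y|X)
- I(X;Y) = H(X) + H(Y) - H(X,Y)

Computing all quantities:
H(X) = 0.3010, H(Y) = 0.4771, H(X,Y) = 0.7782
H(X|Y) = 0.3010, H(Y|X) = 0.4771

Verification:
H(X) - H(X|Y) = 0.3010 - 0.3010 = 0.0000
H(Y) - H(Y|X) = 0.4771 - 0.4771 = 0.0000
H(X) + H(Y) - H(X,Y) = 0.3010 + 0.4771 - 0.7782 = 0.0000

All forms give I(X;Y) = 0.0000 dits. ✓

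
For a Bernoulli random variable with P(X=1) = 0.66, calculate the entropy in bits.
0.9248 bits

The binary entropy function is:
H(p) = -p log(p) - (1-p) log(1-p)

H(0.66) = -0.66 × log_2(0.66) - 0.34 × log_2(0.34)
H(0.66) = 0.9248 bits

Note: Binary entropy is maximized at p=0.5 (H=1 bit) and minimized at p=0 or p=1 (H=0).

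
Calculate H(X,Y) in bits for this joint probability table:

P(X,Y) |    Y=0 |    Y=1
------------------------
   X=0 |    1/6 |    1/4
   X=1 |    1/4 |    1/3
1.9591 bits

Joint entropy is H(X,Y) = -Σ_{x,y} p(x,y) log p(x,y).

Summing over all non-zero entries:
H(X,Y) = -[1/6·log_2(1/6) + 1/4·log_2(1/4) + 1/4·log_2(1/4) + 1/3·log_2(1/3)]
H(X,Y) = 1.9591 bits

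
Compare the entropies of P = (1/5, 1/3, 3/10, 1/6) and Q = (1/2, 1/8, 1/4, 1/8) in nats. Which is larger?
P

Computing entropies in nats:
H(P) = 1.3479
H(Q) = 1.2130

Distribution P has higher entropy.

Intuition: The distribution closer to uniform (more spread out) has higher entropy.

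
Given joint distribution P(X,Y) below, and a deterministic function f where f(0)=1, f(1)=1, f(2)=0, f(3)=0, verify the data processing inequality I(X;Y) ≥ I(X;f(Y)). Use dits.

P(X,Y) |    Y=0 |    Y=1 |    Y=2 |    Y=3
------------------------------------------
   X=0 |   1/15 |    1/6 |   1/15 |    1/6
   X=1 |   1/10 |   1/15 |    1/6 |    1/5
I(X;Y) = 0.0204, I(X;f(Y)) = 0.0079, inequality holds: 0.0204 ≥ 0.0079

Data Processing Inequality: For any Markov chain X → Y → Z, we have I(X;Y) ≥ I(X;Z).

Here Z = f(Y) is a deterministic function of Y, forming X → Y → Z.

Original I(X;Y) = 0.0204 dits

After applying f:
P(X,Z) where Z=f(Y):
- P(X,Z=0) = P(X,Y=2) + P(X,Y=3)
- P(X,Z=1) = P(X,Y=0) + P(X,Y=1)

I(X;Z) = I(X;f(Y)) = 0.0079 dits

Verification: 0.0204 ≥ 0.0079 ✓

Information cannot be created by processing; the function f can only lose information about X.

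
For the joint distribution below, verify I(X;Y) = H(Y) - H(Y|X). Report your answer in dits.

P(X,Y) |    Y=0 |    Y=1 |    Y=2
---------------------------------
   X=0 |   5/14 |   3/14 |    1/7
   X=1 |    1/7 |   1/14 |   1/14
I(X;Y) = 0.0009 dits

Mutual information has multiple equivalent forms:
- I(X;Y) = H(X) - H(X|Y)
- I(X;Y) = H(Y) - H(Y|X)
- I(X;Y) = H(X) + H(Y) - H(X,Y)

Computing all quantities:
H(X) = 0.2598, H(Y) = 0.4493, H(X,Y) = 0.7082
H(X|Y) = 0.2589, H(Y|X) = 0.4484

Verification:
H(X) - H(X|Y) = 0.2598 - 0.2589 = 0.0009
H(Y) - H(Y|X) = 0.4493 - 0.4484 = 0.0009
H(X) + H(Y) - H(X,Y) = 0.2598 + 0.4493 - 0.7082 = 0.0009

All forms give I(X;Y) = 0.0009 dits. ✓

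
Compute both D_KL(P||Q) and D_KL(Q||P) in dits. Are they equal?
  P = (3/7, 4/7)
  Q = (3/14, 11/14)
D_KL(P||Q) = 0.0500, D_KL(Q||P) = 0.0442

KL divergence is not symmetric: D_KL(P||Q) ≠ D_KL(Q||P) in general.

D_KL(P||Q) = 0.0500 dits
D_KL(Q||P) = 0.0442 dits

No, they are not equal!

This asymmetry is why KL divergence is not a true distance metric.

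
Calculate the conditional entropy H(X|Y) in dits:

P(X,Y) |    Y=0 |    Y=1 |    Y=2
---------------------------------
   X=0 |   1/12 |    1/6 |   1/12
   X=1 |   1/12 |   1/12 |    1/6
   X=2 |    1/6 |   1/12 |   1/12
0.4515 dits

Using the chain rule: H(X|Y) = H(X,Y) - H(Y)

First, compute H(X,Y) = 0.9287 dits

Marginal P(Y) = (1/3, 1/3, 1/3)
H(Y) = 0.4771 dits

H(X|Y) = H(X,Y) - H(Y) = 0.9287 - 0.4771 = 0.4515 dits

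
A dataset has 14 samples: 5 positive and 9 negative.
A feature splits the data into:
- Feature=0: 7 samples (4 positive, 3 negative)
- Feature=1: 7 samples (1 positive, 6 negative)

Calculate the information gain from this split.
0.1518 bits

Information Gain = H(Y) - H(Y|Feature)

Before split:
P(positive) = 5/14 = 0.3571
H(Y) = 0.9403 bits

After split:
Feature=0: H = 0.9852 bits (weight = 7/14)
Feature=1: H = 0.5917 bits (weight = 7/14)
H(Y|Feature) = (7/14)×0.9852 + (7/14)×0.5917 = 0.7885 bits

Information Gain = 0.9403 - 0.7885 = 0.1518 bits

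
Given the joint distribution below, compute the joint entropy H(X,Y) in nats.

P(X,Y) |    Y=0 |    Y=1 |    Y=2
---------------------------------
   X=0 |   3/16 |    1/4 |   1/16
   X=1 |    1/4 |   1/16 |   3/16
1.6675 nats

Joint entropy is H(X,Y) = -Σ_{x,y} p(x,y) log p(x,y).

Summing over all non-zero entries:
H(X,Y) = -[3/16·log_e(3/16) + 1/4·log_e(1/4) + 1/16·log_e(1/16) + 1/4·log_e(1/4) + 1/16·log_e(1/16) + 3/16·log_e(3/16)]
H(X,Y) = 1.6675 nats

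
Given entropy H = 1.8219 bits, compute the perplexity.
3.5355

Perplexity is 2^H (or exp(H) for natural log).

H = 1.8219 bits
Perplexity = 2^1.8219 = 3.5355

Interpretation: The model's uncertainty is equivalent to choosing uniformly among 3.5 options.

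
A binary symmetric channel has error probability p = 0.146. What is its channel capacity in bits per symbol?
0.4003 bits

For a binary symmetric channel (BSC) with error probability p:
Capacity C = 1 - H(p) bits per symbol

where H(p) = -p log₂(p) - (1-p) log₂(1-p) is the binary entropy function.

H(0.146) = 0.5997 bits
C = 1 - 0.5997 = 0.4003 bits per symbol

This means we can reliably transmit up to 0.4003 bits of information per channel use.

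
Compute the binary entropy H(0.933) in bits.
0.3546 bits

The binary entropy function is:
H(p) = -p log(p) - (1-p) log(1-p)

H(0.933) = -0.933 × log_2(0.933) - 0.067 × log_2(0.067)
H(0.933) = 0.3546 bits

Note: Binary entropy is maximized at p=0.5 (H=1 bit) and minimized at p=0 or p=1 (H=0).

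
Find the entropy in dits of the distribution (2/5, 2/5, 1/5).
0.4581 dits

Shannon entropy is H(X) = -Σ p(x) log p(x).

For P = (2/5, 2/5, 1/5):
H = -2/5 × log_10(2/5) -2/5 × log_10(2/5) -1/5 × log_10(1/5)
H = 0.4581 dits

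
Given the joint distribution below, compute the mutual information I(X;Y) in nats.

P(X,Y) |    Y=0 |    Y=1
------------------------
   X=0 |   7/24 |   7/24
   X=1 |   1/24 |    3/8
0.0967 nats

Mutual information: I(X;Y) = H(X) + H(Y) - H(X,Y)

Marginals:
P(X) = (7/12, 5/12), H(X) = 0.6792 nats
P(Y) = (1/3, 2/3), H(Y) = 0.6365 nats

Joint entropy: H(X,Y) = 1.2190 nats

I(X;Y) = 0.6792 + 0.6365 - 1.2190 = 0.0967 nats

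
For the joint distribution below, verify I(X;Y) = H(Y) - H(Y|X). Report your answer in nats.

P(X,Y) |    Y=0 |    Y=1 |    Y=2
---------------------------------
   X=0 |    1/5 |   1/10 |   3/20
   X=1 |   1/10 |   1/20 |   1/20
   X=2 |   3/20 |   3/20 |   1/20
I(X;Y) = 0.0303 nats

Mutual information has multiple equivalent forms:
- I(X;Y) = H(X) - H(X|Y)
- I(X;Y) = H(Y) - H(Y|X)
- I(X;Y) = H(X) + H(Y) - H(X,Y)

Computing all quantities:
H(X) = 1.0487, H(Y) = 1.0671, H(X,Y) = 2.0855
H(X|Y) = 1.0184, H(Y|X) = 1.0368

Verification:
H(X) - H(X|Y) = 1.0487 - 1.0184 = 0.0303
H(Y) - H(Y|X) = 1.0671 - 1.0368 = 0.0303
H(X) + H(Y) - H(X,Y) = 1.0487 + 1.0671 - 2.0855 = 0.0303

All forms give I(X;Y) = 0.0303 nats. ✓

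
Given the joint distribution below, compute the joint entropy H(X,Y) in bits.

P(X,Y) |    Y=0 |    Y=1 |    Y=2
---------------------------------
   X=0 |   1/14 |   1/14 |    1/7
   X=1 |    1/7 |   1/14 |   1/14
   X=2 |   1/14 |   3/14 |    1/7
3.0391 bits

Joint entropy is H(X,Y) = -Σ_{x,y} p(x,y) log p(x,y).

Summing over all non-zero entries:
H(X,Y) = -[1/14·log_2(1/14) + 1/14·log_2(1/14) + 1/7·log_2(1/7) + 1/7·log_2(1/7) + 1/14·log_2(1/14) + 1/14·log_2(1/14) + 1/14·log_2(1/14) + 3/14·log_2(3/14) + 1/7·log_2(1/7)]
H(X,Y) = 3.0391 bits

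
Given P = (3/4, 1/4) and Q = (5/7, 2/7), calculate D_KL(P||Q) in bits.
0.0046 bits

KL divergence: D_KL(P||Q) = Σ p(x) log(p(x)/q(x))

Computing term by term:
  x=0: 3/4 × log_2[(3/4)/(5/7)] = 3/4 × 0.0704 = 0.0528
  x=1: 1/4 × log_2[(1/4)/(2/7)] = 1/4 × -0.1926 = -0.0482

D_KL(P||Q) = 0.0046 bits

Note: KL divergence is always non-negative and equals 0 iff P = Q.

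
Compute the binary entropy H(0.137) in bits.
0.5763 bits

The binary entropy function is:
H(p) = -p log(p) - (1-p) log(1-p)

H(0.137) = -0.137 × log_2(0.137) - 0.863 × log_2(0.863)
H(0.137) = 0.5763 bits

Note: Binary entropy is maximized at p=0.5 (H=1 bit) and minimized at p=0 or p=1 (H=0).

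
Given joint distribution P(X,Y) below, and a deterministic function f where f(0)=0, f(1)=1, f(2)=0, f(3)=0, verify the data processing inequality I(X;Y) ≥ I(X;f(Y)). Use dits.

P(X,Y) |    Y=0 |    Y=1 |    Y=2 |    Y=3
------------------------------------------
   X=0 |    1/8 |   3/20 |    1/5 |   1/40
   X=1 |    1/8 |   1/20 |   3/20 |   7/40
I(X;Y) = 0.0404, I(X;f(Y)) = 0.0141, inequality holds: 0.0404 ≥ 0.0141

Data Processing Inequality: For any Markov chain X → Y → Z, we have I(X;Y) ≥ I(X;Z).

Here Z = f(Y) is a deterministic function of Y, forming X → Y → Z.

Original I(X;Y) = 0.0404 dits

After applying f:
P(X,Z) where Z=f(Y):
- P(X,Z=0) = P(X,Y=0) + P(X,Y=2) + P(X,Y=3)
- P(X,Z=1) = P(X,Y=1)

I(X;Z) = I(X;f(Y)) = 0.0141 dits

Verification: 0.0404 ≥ 0.0141 ✓

Information cannot be created by processing; the function f can only lose information about X.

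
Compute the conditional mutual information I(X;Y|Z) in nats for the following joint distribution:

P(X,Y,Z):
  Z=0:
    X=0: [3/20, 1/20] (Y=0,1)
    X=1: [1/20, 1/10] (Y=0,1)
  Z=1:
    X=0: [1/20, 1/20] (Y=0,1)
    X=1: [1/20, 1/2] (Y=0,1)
0.0733 nats

Conditional mutual information: I(X;Y|Z) = H(X|Z) + H(Y|Z) - H(X,Y|Z)

H(Z) = 0.6474
H(X,Z) = 1.1655 → H(X|Z) = 0.5181
H(Y,Z) = 1.1655 → H(Y|Z) = 0.5181
H(X,Y,Z) = 1.6103 → H(X,Y|Z) = 0.9629

I(X;Y|Z) = 0.5181 + 0.5181 - 0.9629 = 0.0733 nats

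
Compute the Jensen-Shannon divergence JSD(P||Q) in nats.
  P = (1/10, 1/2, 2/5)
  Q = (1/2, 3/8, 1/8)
0.1151 nats

Jensen-Shannon divergence is:
JSD(P||Q) = 0.5 × D_KL(P||M) + 0.5 × D_KL(Q||M)
where M = 0.5 × (P + Q) is the mixture distribution.

M = 0.5 × (1/10, 1/2, 2/5) + 0.5 × (1/2, 3/8, 1/8) = (3/10, 7/16, 0.2625)

D_KL(P||M) = 0.1254 nats
D_KL(Q||M) = 0.1049 nats

JSD(P||Q) = 0.5 × 0.1254 + 0.5 × 0.1049 = 0.1151 nats

Unlike KL divergence, JSD is symmetric and bounded: 0 ≤ JSD ≤ log(2).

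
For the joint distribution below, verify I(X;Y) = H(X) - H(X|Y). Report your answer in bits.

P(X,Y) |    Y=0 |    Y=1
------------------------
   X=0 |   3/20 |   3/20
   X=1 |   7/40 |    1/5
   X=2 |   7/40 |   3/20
I(X;Y) = 0.0026 bits

Mutual information has multiple equivalent forms:
- I(X;Y) = H(X) - H(X|Y)
- I(X;Y) = H(Y) - H(Y|X)
- I(X;Y) = H(X) + H(Y) - H(X,Y)

Computing all quantities:
H(X) = 1.5787, H(Y) = 1.0000, H(X,Y) = 2.5761
H(X|Y) = 1.5761, H(Y|X) = 0.9974

Verification:
H(X) - H(X|Y) = 1.5787 - 1.5761 = 0.0026
H(Y) - H(Y|X) = 1.0000 - 0.9974 = 0.0026
H(X) + H(Y) - H(X,Y) = 1.5787 + 1.0000 - 2.5761 = 0.0026

All forms give I(X;Y) = 0.0026 bits. ✓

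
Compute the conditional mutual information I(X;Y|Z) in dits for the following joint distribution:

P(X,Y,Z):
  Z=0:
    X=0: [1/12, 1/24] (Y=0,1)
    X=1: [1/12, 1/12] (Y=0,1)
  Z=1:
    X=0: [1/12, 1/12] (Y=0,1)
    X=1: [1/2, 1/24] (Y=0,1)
0.0312 dits

Conditional mutual information: I(X;Y|Z) = H(X|Z) + H(Y|Z) - H(X,Y|Z)

H(Z) = 0.2622
H(X,Z) = 0.5165 → H(X|Z) = 0.2543
H(Y,Z) = 0.4920 → H(Y|Z) = 0.2299
H(X,Y,Z) = 0.7152 → H(X,Y|Z) = 0.4530

I(X;Y|Z) = 0.2543 + 0.2299 - 0.4530 = 0.0312 dits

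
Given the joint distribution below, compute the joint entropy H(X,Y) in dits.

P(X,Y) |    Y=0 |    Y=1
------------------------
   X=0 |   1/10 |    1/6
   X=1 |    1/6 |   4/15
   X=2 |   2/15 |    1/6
0.7588 dits

Joint entropy is H(X,Y) = -Σ_{x,y} p(x,y) log p(x,y).

Summing over all non-zero entries:
H(X,Y) = -[1/10·log_10(1/10) + 1/6·log_10(1/6) + 1/6·log_10(1/6) + 4/15·log_10(4/15) + 2/15·log_10(2/15) + 1/6·log_10(1/6)]
H(X,Y) = 0.7588 dits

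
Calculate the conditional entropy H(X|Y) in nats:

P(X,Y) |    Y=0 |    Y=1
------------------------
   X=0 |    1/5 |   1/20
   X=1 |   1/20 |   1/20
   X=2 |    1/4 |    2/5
0.7912 nats

Using the chain rule: H(X|Y) = H(X,Y) - H(Y)

First, compute H(X,Y) = 1.4843 nats

Marginal P(Y) = (1/2, 1/2)
H(Y) = 0.6931 nats

H(X|Y) = H(X,Y) - H(Y) = 1.4843 - 0.6931 = 0.7912 nats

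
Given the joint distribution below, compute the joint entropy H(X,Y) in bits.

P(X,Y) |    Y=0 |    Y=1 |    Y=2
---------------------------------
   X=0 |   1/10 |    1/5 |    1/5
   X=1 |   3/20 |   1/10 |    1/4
2.5037 bits

Joint entropy is H(X,Y) = -Σ_{x,y} p(x,y) log p(x,y).

Summing over all non-zero entries:
H(X,Y) = -[1/10·log_2(1/10) + 1/5·log_2(1/5) + 1/5·log_2(1/5) + 3/20·log_2(3/20) + 1/10·log_2(1/10) + 1/4·log_2(1/4)]
H(X,Y) = 2.5037 bits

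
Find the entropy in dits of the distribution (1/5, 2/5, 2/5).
0.4581 dits

Shannon entropy is H(X) = -Σ p(x) log p(x).

For P = (1/5, 2/5, 2/5):
H = -1/5 × log_10(1/5) -2/5 × log_10(2/5) -2/5 × log_10(2/5)
H = 0.4581 dits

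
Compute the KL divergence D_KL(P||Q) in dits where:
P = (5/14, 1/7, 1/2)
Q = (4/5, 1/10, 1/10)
0.2465 dits

KL divergence: D_KL(P||Q) = Σ p(x) log(p(x)/q(x))

Computing term by term:
  x=0: 5/14 × log_10[(5/14)/(4/5)] = 5/14 × -0.3502 = -0.1251
  x=1: 1/7 × log_10[(1/7)/(1/10)] = 1/7 × 0.1549 = 0.0221
  x=2: 1/2 × log_10[(1/2)/(1/10)] = 1/2 × 0.6990 = 0.3495

D_KL(P||Q) = 0.2465 dits

Note: KL divergence is always non-negative and equals 0 iff P = Q.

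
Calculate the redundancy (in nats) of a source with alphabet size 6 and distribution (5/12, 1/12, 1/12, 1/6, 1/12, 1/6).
0.2085 nats

Redundancy measures how far a source is from maximum entropy:
R = H_max - H(X)

Maximum entropy for 6 symbols: H_max = log_e(6) = 1.7918 nats
Actual entropy: H(X) = 1.5833 nats
Redundancy: R = 1.7918 - 1.5833 = 0.2085 nats

This redundancy represents potential for compression: the source could be compressed by 0.2085 nats per symbol.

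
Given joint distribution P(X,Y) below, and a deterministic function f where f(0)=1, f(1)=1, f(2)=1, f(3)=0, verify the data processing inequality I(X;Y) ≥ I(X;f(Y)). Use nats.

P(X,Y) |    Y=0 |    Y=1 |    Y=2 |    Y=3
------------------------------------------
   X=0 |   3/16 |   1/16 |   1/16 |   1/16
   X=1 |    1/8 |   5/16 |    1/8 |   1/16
I(X;Y) = 0.0763, I(X;f(Y)) = 0.0046, inequality holds: 0.0763 ≥ 0.0046

Data Processing Inequality: For any Markov chain X → Y → Z, we have I(X;Y) ≥ I(X;Z).

Here Z = f(Y) is a deterministic function of Y, forming X → Y → Z.

Original I(X;Y) = 0.0763 nats

After applying f:
P(X,Z) where Z=f(Y):
- P(X,Z=0) = P(X,Y=3)
- P(X,Z=1) = P(X,Y=0) + P(X,Y=1) + P(X,Y=2)

I(X;Z) = I(X;f(Y)) = 0.0046 nats

Verification: 0.0763 ≥ 0.0046 ✓

Information cannot be created by processing; the function f can only lose information about X.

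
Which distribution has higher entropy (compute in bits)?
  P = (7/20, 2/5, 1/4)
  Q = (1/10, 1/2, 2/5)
P

Computing entropies in bits:
H(P) = 1.5589
H(Q) = 1.3610

Distribution P has higher entropy.

Intuition: The distribution closer to uniform (more spread out) has higher entropy.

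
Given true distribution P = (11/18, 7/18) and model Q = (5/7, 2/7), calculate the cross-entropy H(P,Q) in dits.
0.3009 dits

Cross-entropy: H(P,Q) = -Σ p(x) log q(x)

Alternatively: H(P,Q) = H(P) + D_KL(P||Q)
H(P) = 0.2902 dits
D_KL(P||Q) = 0.0107 dits

H(P,Q) = 0.2902 + 0.0107 = 0.3009 dits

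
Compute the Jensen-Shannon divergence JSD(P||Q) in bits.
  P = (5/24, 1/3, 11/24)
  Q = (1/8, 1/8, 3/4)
0.0687 bits

Jensen-Shannon divergence is:
JSD(P||Q) = 0.5 × D_KL(P||M) + 0.5 × D_KL(Q||M)
where M = 0.5 × (P + Q) is the mixture distribution.

M = 0.5 × (5/24, 1/3, 11/24) + 0.5 × (1/8, 1/8, 3/4) = (1/6, 0.229167, 0.604167)

D_KL(P||M) = 0.0646 bits
D_KL(Q||M) = 0.0728 bits

JSD(P||Q) = 0.5 × 0.0646 + 0.5 × 0.0728 = 0.0687 bits

Unlike KL divergence, JSD is symmetric and bounded: 0 ≤ JSD ≤ log(2).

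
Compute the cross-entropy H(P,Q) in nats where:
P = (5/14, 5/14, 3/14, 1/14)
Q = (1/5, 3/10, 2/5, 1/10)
1.3656 nats

Cross-entropy: H(P,Q) = -Σ p(x) log q(x)

Alternatively: H(P,Q) = H(P) + D_KL(P||Q)
H(P) = 1.2540 nats
D_KL(P||Q) = 0.1116 nats

H(P,Q) = 1.2540 + 0.1116 = 1.3656 nats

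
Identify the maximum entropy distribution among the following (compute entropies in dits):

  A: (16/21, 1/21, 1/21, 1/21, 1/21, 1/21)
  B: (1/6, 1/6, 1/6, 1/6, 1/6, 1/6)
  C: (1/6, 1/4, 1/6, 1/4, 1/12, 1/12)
B

For a discrete distribution over n outcomes, entropy is maximized by the uniform distribution.

Computing entropies:
H(A) = 0.4048 dits
H(B) = 0.7782 dits
H(C) = 0.7403 dits

The uniform distribution (where all probabilities equal 1/6) achieves the maximum entropy of log_10(6) = 0.7782 dits.

Distribution B has the highest entropy.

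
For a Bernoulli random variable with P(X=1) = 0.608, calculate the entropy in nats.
0.6696 nats

The binary entropy function is:
H(p) = -p log(p) - (1-p) log(1-p)

H(0.608) = -0.608 × log_e(0.608) - 0.392 × log_e(0.392)
H(0.608) = 0.6696 nats

Note: Binary entropy is maximized at p=0.5 (H=1 bit) and minimized at p=0 or p=1 (H=0).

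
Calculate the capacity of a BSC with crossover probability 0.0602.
0.6718 bits

For a binary symmetric channel (BSC) with error probability p:
Capacity C = 1 - H(p) bits per symbol

where H(p) = -p log₂(p) - (1-p) log₂(1-p) is the binary entropy function.

H(0.0602) = 0.3282 bits
C = 1 - 0.3282 = 0.6718 bits per symbol

This means we can reliably transmit up to 0.6718 bits of information per channel use.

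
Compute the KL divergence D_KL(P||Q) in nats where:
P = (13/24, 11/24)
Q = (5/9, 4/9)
0.0004 nats

KL divergence: D_KL(P||Q) = Σ p(x) log(p(x)/q(x))

Computing term by term:
  x=0: 13/24 × log_e[(13/24)/(5/9)] = 13/24 × -0.0253 = -0.0137
  x=1: 11/24 × log_e[(11/24)/(4/9)] = 11/24 × 0.0308 = 0.0141

D_KL(P||Q) = 0.0004 nats

Note: KL divergence is always non-negative and equals 0 iff P = Q.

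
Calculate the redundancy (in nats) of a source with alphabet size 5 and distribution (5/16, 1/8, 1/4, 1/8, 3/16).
0.0656 nats

Redundancy measures how far a source is from maximum entropy:
R = H_max - H(X)

Maximum entropy for 5 symbols: H_max = log_e(5) = 1.6094 nats
Actual entropy: H(X) = 1.5438 nats
Redundancy: R = 1.6094 - 1.5438 = 0.0656 nats

This redundancy represents potential for compression: the source could be compressed by 0.0656 nats per symbol.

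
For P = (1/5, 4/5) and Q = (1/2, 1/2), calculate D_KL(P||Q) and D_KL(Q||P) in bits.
D_KL(P||Q) = 0.2781, D_KL(Q||P) = 0.3219

KL divergence is not symmetric: D_KL(P||Q) ≠ D_KL(Q||P) in general.

D_KL(P||Q) = 0.2781 bits
D_KL(Q||P) = 0.3219 bits

No, they are not equal!

This asymmetry is why KL divergence is not a true distance metric.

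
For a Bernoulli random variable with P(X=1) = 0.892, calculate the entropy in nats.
0.3423 nats

The binary entropy function is:
H(p) = -p log(p) - (1-p) log(1-p)

H(0.892) = -0.892 × log_e(0.892) - 0.108 × log_e(0.108)
H(0.892) = 0.3423 nats

Note: Binary entropy is maximized at p=0.5 (H=1 bit) and minimized at p=0 or p=1 (H=0).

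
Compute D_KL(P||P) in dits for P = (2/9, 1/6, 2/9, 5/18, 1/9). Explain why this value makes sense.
0.0000 dits

KL divergence satisfies the Gibbs inequality: D_KL(P||Q) ≥ 0 for all distributions P, Q.

D_KL(P||Q) = Σ p(x) log(p(x)/q(x))
Each term is p(x) × log_10(p(x)/p(x)) = p(x) × log_10(1) = 0, so the sum is 0.
D_KL(P||Q) = 0.0000 dits

When P = Q, the KL divergence is exactly 0, as there is no 'divergence' between identical distributions.

This non-negativity is a fundamental property: relative entropy cannot be negative because it measures how different Q is from P.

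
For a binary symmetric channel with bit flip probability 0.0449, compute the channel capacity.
0.7357 bits

For a binary symmetric channel (BSC) with error probability p:
Capacity C = 1 - H(p) bits per symbol

where H(p) = -p log₂(p) - (1-p) log₂(1-p) is the binary entropy function.

H(0.0449) = 0.2643 bits
C = 1 - 0.2643 = 0.7357 bits per symbol

This means we can reliably transmit up to 0.7357 bits of information per channel use.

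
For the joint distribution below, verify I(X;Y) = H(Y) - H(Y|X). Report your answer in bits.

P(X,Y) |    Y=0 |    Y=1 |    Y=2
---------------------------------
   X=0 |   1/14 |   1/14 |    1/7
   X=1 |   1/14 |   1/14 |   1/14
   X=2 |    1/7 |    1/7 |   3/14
I(X;Y) = 0.0101 bits

Mutual information has multiple equivalent forms:
- I(X;Y) = H(X) - H(X|Y)
- I(X;Y) = H(Y) - H(Y|X)
- I(X;Y) = H(X) + H(Y) - H(X,Y)

Computing all quantities:
H(X) = 1.4926, H(Y) = 1.5567, H(X,Y) = 3.0391
H(X|Y) = 1.4825, H(Y|X) = 1.5465

Verification:
H(X) - H(X|Y) = 1.4926 - 1.4825 = 0.0101
H(Y) - H(Y|X) = 1.5567 - 1.5465 = 0.0101
H(X) + H(Y) - H(X,Y) = 1.4926 + 1.5567 - 3.0391 = 0.0101

All forms give I(X;Y) = 0.0101 bits. ✓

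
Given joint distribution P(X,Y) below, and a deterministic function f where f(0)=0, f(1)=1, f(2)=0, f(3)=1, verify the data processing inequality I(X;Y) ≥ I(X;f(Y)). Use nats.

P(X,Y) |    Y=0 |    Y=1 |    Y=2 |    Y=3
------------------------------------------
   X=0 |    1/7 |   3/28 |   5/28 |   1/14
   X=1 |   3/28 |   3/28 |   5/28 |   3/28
I(X;Y) = 0.0062, I(X;f(Y)) = 0.0027, inequality holds: 0.0062 ≥ 0.0027

Data Processing Inequality: For any Markov chain X → Y → Z, we have I(X;Y) ≥ I(X;Z).

Here Z = f(Y) is a deterministic function of Y, forming X → Y → Z.

Original I(X;Y) = 0.0062 nats

After applying f:
P(X,Z) where Z=f(Y):
- P(X,Z=0) = P(X,Y=0) + P(X,Y=2)
- P(X,Z=1) = P(X,Y=1) + P(X,Y=3)

I(X;Z) = I(X;f(Y)) = 0.0027 nats

Verification: 0.0062 ≥ 0.0027 ✓

Information cannot be created by processing; the function f can only lose information about X.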